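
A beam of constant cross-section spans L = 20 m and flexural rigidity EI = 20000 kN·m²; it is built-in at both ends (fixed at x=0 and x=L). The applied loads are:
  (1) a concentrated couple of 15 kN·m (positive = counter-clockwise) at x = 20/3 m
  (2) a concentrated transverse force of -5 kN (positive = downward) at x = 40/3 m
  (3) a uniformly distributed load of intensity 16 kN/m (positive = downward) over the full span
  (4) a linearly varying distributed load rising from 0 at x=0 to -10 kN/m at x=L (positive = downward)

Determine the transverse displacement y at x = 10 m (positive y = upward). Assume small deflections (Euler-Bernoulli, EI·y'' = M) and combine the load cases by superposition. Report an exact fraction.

y(10) = -88/405 m

Load 1 — applied couple M₀=15 kN·m at a=20/3 m (b=L-a=40/3):
  y_1 = (R_Ax³/6 - M_Ax²/2 - M₀(x-a)²/2)/EI  [x>a] with R_A=1, M_A=0 = (1·10³/6 - 0·10²/2 - 15·(10-(20/3))²/2)/20000 = 1/240 m
Load 2 — point force P=-5 kN at a=40/3 m (b=L-a=20/3):
  y_2 = -Pb²x²(3aL-(3a+b)x)/(6L³EI)  [x≤a] = -(-5)·(20/3)²·10²·(3·(40/3)·20-(3·(40/3)+(20/3))·10)/(6·20³·20000) = 5/648 m
Load 3 — uniform load w=16 kN/m over full span:
  y_3 = -wx²(L-x)²/(24EI) = -16·10²·(20-10)²/(24·20000) = -1/3 m
Load 4 — triangular load w₀=-10 kN/m (0→w₀ over full span):
  y_4 = -w₀x²(L-x)²(x+2L)/(120LEI) = -(-10)·10²·(20-10)²·(10+2·20)/(120·20·20000) = 5/48 m
Superposition: y = Σ y_i = -88/405 m ≈ -0.217284 m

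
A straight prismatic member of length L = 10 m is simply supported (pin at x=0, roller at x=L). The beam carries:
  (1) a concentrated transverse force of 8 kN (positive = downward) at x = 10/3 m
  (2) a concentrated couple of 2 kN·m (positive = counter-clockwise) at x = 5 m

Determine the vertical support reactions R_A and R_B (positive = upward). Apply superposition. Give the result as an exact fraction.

Load 1 — point force P=8 kN at a=10/3 m (b=L-a=20/3):
  R_A = Pb/L = 8·(20/3)/10 = 16/3 kN
  R_B = Pa/L = 8·(10/3)/10 = 8/3 kN
Load 2 — applied couple M₀=2 kN·m at a=5 m (b=L-a=5):
  R_A = M₀/L = 2/10 = 1/5 kN
  R_B = -M₀/L = -2/10 = -1/5 kN
Superposition: R_A = 83/15 kN, R_B = 37/15 kN

R_A = 83/15 kN, R_B = 37/15 kN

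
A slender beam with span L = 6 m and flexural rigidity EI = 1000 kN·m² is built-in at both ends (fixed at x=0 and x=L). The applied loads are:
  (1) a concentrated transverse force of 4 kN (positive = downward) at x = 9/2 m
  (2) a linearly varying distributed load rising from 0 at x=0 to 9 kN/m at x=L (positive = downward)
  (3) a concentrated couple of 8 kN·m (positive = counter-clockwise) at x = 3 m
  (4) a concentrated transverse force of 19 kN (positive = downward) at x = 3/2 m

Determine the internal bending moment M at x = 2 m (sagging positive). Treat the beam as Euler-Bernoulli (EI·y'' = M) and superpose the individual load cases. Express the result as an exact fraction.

Load 1 — point force P=4 kN at a=9/2 m (b=L-a=3/2):
  M_1 = Pb²(3a+b)x/L³ - Pab²/L²  [x≤a] = 4·(3/2)²·(3·(9/2)+(3/2))·2/6³ - 4·(9/2)·(3/2)²/6² = 1/8 kN·m
Load 2 — triangular load w₀=9 kN/m (0→w₀ over full span):
  M_2 = 3w₀Lx/20 - w₀L²/30 - w₀x³/(6L) = 3·9·6·2/20 - 9·6²/30 - 9·2³/(6·6) = 17/5 kN·m
Load 3 — applied couple M₀=8 kN·m at a=3 m (b=L-a=3):
  M_3 = R_Ax - M_A  [x≤a] with R_A=2, M_A=2 = 2·2 - 2 = 2 kN·m
Load 4 — point force P=19 kN at a=3/2 m (b=L-a=9/2):
  M_4 = Pa²(a+3b)(L-x)/L³ - Pa²b/L²  [x>a] = 19·(3/2)²·((3/2)+3·(9/2))·(6-2)/6³ - 19·(3/2)²·(9/2)/6² = 209/32 kN·m
Superposition: M = Σ M_i = 1929/160 kN·m ≈ 12.056250 kN·m

M(2) = 1929/160 kN·m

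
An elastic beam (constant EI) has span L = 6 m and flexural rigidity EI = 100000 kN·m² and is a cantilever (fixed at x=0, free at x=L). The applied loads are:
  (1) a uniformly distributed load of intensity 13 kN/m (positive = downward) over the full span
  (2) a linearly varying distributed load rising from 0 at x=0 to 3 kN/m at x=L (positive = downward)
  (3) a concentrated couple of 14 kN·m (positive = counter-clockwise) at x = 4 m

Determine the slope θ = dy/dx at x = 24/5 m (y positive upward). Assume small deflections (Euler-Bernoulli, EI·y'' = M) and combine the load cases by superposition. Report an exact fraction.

Load 1 — uniform load w=13 kN/m over full span:
  θ_1 = -wx(x²-3Lx+3L²)/(6EI) = -13·(24/5)·((24/5)²-3·6·(24/5)+3·6²)/(6·100000) = -3627/781250 rad
Load 2 — triangular load w₀=3 kN/m (0→w₀ over full span):
  θ_2 = (w₀Lx²/4-w₀L²x/3-w₀x⁴/(24L))/EI = (3·6·(24/5)²/4-3·6²·(24/5)/3-3·(24/5)⁴/(24·6))/100000 = -1566/1953125 rad
Load 3 — applied couple M₀=14 kN·m at a=4 m (b=L-a=2):
  θ_3 = M₀a/EI  [x>a] = 14·4/100000 = 7/12500 rad
Superposition: θ = Σ θ_i = -38159/7812500 rad ≈ -0.004884 rad

θ(24/5) = -38159/7812500 rad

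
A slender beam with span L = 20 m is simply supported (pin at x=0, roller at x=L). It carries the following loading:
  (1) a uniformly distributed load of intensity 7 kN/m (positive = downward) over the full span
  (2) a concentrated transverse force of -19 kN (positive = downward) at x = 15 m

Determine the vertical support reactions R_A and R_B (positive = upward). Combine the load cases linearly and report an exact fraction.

Load 1 — uniform load w=7 kN/m over full span:
  R_A = wL/2 = 7·20/2 = 70 kN
  R_B = wL/2 = 7·20/2 = 70 kN
Load 2 — point force P=-19 kN at a=15 m (b=L-a=5):
  R_A = Pb/L = (-19)·5/20 = -19/4 kN
  R_B = Pa/L = (-19)·15/20 = -57/4 kN
Superposition: R_A = 261/4 kN, R_B = 223/4 kN

R_A = 261/4 kN, R_B = 223/4 kN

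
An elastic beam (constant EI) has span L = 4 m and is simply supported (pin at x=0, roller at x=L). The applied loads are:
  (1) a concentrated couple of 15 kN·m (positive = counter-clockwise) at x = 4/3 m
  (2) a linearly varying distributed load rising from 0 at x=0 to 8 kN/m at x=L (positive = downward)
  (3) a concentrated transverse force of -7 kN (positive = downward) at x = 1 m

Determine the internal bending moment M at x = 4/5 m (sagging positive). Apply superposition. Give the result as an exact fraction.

Load 1 — applied couple M₀=15 kN·m at a=4/3 m (b=L-a=8/3):
  M_1 = M₀x/L  [x≤a] = 15·(4/5)/4 = 3 kN·m
Load 2 — triangular load w₀=8 kN/m (0→w₀ over full span):
  M_2 = w₀Lx/6 - w₀x³/(6L) = 8·4·(4/5)/6 - 8·(4/5)³/(6·4) = 512/125 kN·m
Load 3 — point force P=-7 kN at a=1 m (b=L-a=3):
  M_3 = Pbx/L  [x≤a] = (-7)·3·(4/5)/4 = -21/5 kN·m
Superposition: M = Σ M_i = 362/125 kN·m ≈ 2.896000 kN·m

M(4/5) = 362/125 kN·m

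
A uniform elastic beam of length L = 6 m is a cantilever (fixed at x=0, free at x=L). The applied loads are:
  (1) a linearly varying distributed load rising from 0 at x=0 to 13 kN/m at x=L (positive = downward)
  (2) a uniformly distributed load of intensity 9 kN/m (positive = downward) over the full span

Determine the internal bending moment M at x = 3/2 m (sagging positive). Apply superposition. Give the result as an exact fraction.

Load 1 — triangular load w₀=13 kN/m (0→w₀ over full span):
  M_1 = w₀Lx/2 - w₀L²/3 - w₀x³/(6L) = 13·6·(3/2)/2 - 13·6²/3 - 13·(3/2)³/(6·6) = -3159/32 kN·m
Load 2 — uniform load w=9 kN/m over full span:
  M_2 = -w(L-x)²/2 = -9·(6-(3/2))²/2 = -729/8 kN·m
Superposition: M = Σ M_i = -6075/32 kN·m ≈ -189.843750 kN·m

M(3/2) = -6075/32 kN·m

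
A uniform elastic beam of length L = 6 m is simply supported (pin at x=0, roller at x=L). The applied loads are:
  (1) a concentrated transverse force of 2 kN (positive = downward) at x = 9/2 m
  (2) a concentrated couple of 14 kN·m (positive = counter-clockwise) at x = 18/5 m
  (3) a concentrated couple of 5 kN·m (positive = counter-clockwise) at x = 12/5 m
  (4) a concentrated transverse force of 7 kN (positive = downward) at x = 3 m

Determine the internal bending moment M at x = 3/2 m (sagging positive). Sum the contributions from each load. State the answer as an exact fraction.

Load 1 — point force P=2 kN at a=9/2 m (b=L-a=3/2):
  M_1 = Pbx/L  [x≤a] = 2·(3/2)·(3/2)/6 = 3/4 kN·m
Load 2 — applied couple M₀=14 kN·m at a=18/5 m (b=L-a=12/5):
  M_2 = M₀x/L  [x≤a] = 14·(3/2)/6 = 7/2 kN·m
Load 3 — applied couple M₀=5 kN·m at a=12/5 m (b=L-a=18/5):
  M_3 = M₀x/L  [x≤a] = 5·(3/2)/6 = 5/4 kN·m
Load 4 — point force P=7 kN at a=3 m (b=L-a=3):
  M_4 = Pbx/L  [x≤a] = 7·3·(3/2)/6 = 21/4 kN·m
Superposition: M = Σ M_i = 43/4 kN·m ≈ 10.750000 kN·m

M(3/2) = 43/4 kN·m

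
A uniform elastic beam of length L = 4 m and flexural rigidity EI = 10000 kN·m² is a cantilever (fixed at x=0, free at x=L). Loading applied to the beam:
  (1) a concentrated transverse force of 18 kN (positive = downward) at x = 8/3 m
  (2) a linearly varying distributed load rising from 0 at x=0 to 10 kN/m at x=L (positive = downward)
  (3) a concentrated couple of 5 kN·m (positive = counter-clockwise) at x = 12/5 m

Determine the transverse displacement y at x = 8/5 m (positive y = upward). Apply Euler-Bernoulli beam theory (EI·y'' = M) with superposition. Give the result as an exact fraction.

Load 1 — point force P=18 kN at a=8/3 m (b=L-a=4/3):
  y_1 = -Px²(3a-x)/(6EI)  [x≤a] = -18·(8/5)²·(3·(8/3)-(8/5))/(6·10000) = -384/78125 m
Load 2 — triangular load w₀=10 kN/m (0→w₀ over full span):
  y_2 = (w₀Lx³/12-w₀L²x²/6-w₀x⁵/(120L))/EI = (10·4·(8/5)³/12-10·4²·(8/5)²/6-10·(8/5)⁵/(120·4))/10000 = -32128/5859375 m
Load 3 — applied couple M₀=5 kN·m at a=12/5 m (b=L-a=8/5):
  y_3 = M₀x²/(2EI)  [x≤a] = 5·(8/5)²/(2·10000) = 2/3125 m
Superposition: y = Σ y_i = -57178/5859375 m ≈ -0.009758 m

y(8/5) = -57178/5859375 m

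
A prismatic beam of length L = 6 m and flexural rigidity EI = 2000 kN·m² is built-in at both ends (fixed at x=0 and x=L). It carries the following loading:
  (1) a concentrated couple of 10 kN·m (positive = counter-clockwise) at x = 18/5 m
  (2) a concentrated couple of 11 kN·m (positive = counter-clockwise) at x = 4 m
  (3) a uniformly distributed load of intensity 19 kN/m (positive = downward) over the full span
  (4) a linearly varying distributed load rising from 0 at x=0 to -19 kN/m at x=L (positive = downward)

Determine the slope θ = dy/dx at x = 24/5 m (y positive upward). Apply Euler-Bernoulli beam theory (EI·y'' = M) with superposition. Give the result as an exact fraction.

θ(24/5) = 1357/156250 rad

Load 1 — applied couple M₀=10 kN·m at a=18/5 m (b=L-a=12/5):
  θ_1 = (R_Ax²/2 - M_Ax - M₀(x-a))/EI  [x>a] with R_A=12/5, M_A=16/5 = ((12/5)·(24/5)²/2 - (16/5)·(24/5) - 10·((24/5)-(18/5)))/2000 = 9/62500 rad
Load 2 — applied couple M₀=11 kN·m at a=4 m (b=L-a=2):
  θ_2 = (R_Ax²/2 - M_Ax - M₀(x-a))/EI  [x>a] with R_A=22/9, M_A=11/3 = ((22/9)·(24/5)²/2 - (11/3)·(24/5) - 11·((24/5)-4))/2000 = 11/12500 rad
Load 3 — uniform load w=19 kN/m over full span:
  θ_3 = -wx(L-x)(L-2x)/(12EI) = -19·(24/5)·(6-(24/5))·(6-2·(24/5))/(12·2000) = 513/31250 rad
Load 4 — triangular load w₀=-19 kN/m (0→w₀ over full span):
  θ_4 = -w₀(2x(L-x)(L-2x)(x+2L)+x²(L-x)²)/(120LEI) = -(-19)·(2·(24/5)·(6-(24/5))·(6-2·(24/5))·((24/5)+2·6)+(24/5)²·(6-(24/5))²)/(120·6·2000) = -684/78125 rad
Superposition: θ = Σ θ_i = 1357/156250 rad ≈ 0.008685 rad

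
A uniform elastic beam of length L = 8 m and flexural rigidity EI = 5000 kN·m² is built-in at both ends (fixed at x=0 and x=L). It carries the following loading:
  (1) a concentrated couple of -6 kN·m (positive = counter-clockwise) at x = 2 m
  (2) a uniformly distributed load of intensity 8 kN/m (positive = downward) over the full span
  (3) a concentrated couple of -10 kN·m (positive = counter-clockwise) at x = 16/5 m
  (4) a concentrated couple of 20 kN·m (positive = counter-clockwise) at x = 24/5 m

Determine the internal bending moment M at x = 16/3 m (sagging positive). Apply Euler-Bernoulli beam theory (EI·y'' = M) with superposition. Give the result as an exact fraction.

Load 1 — applied couple M₀=-6 kN·m at a=2 m (b=L-a=6):
  M_1 = R_Ax - M_A - M₀  [x>a] with R_A=-27/32, M_A=9/8 = (-27/32)·(16/3) - (9/8) - (-6) = 3/8 kN·m
Load 2 — uniform load w=8 kN/m over full span:
  M_2 = wLx/2 - wL²/12 - wx²/2 = 8·8·(16/3)/2 - 8·8²/12 - 8·(16/3)²/2 = 128/9 kN·m
Load 3 — applied couple M₀=-10 kN·m at a=16/5 m (b=L-a=24/5):
  M_3 = R_Ax - M_A - M₀  [x>a] with R_A=-9/5, M_A=-6/5 = (-9/5)·(16/3) - (-6/5) - (-10) = 8/5 kN·m
Load 4 — applied couple M₀=20 kN·m at a=24/5 m (b=L-a=16/5):
  M_4 = R_Ax - M_A - M₀  [x>a] with R_A=18/5, M_A=32/5 = (18/5)·(16/3) - (32/5) - 20 = -36/5 kN·m
Superposition: M = Σ M_i = 3239/360 kN·m ≈ 8.997222 kN·m

M(16/3) = 3239/360 kN·m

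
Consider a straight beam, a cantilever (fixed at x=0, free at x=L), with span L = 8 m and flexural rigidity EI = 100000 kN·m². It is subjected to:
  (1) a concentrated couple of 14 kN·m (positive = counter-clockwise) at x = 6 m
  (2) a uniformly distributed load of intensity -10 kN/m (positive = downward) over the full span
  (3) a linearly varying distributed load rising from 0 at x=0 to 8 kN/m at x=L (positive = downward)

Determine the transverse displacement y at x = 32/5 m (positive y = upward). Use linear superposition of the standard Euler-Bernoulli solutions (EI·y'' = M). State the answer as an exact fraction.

Load 1 — applied couple M₀=14 kN·m at a=6 m (b=L-a=2):
  y_1 = M₀a(2x-a)/(2EI)  [x>a] = 14·6·(2·(32/5)-6)/(2·100000) = 357/125000 m
Load 2 — uniform load w=-10 kN/m over full span:
  y_2 = -wx²(x²-4Lx+6L²)/(24EI) = -(-10)·(32/5)²·((32/5)²-4·8·(32/5)+6·8²)/(24·100000) = 44032/1171875 m
Load 3 — triangular load w₀=8 kN/m (0→w₀ over full span):
  y_3 = (w₀Lx³/12-w₀L²x²/6-w₀x⁵/(120L))/EI = (8·8·(32/5)³/12-8·8²·(32/5)²/6-8·(32/5)⁵/(120·8))/100000 = -3203072/146484375 m
Superposition: y = Σ y_i = 7251433/390625000 m ≈ 0.018564 m

y(32/5) = 7251433/390625000 m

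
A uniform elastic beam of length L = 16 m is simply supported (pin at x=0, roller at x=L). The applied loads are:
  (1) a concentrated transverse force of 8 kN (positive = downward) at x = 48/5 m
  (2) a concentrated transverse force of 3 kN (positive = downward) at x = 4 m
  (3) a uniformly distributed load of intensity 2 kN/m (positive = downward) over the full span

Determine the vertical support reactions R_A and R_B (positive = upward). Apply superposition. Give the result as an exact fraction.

R_A = 429/20 kN, R_B = 431/20 kN

Load 1 — point force P=8 kN at a=48/5 m (b=L-a=32/5):
  R_A = Pb/L = 8·(32/5)/16 = 16/5 kN
  R_B = Pa/L = 8·(48/5)/16 = 24/5 kN
Load 2 — point force P=3 kN at a=4 m (b=L-a=12):
  R_A = Pb/L = 3·12/16 = 9/4 kN
  R_B = Pa/L = 3·4/16 = 3/4 kN
Load 3 — uniform load w=2 kN/m over full span:
  R_A = wL/2 = 2·16/2 = 16 kN
  R_B = wL/2 = 2·16/2 = 16 kN
Superposition: R_A = 429/20 kN, R_B = 431/20 kN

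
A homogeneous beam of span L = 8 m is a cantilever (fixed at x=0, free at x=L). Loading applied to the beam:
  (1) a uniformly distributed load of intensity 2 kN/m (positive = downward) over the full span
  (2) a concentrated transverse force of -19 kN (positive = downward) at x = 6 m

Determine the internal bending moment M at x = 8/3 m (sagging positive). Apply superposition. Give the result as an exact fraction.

M(8/3) = 314/9 kN·m

Load 1 — uniform load w=2 kN/m over full span:
  M_1 = -w(L-x)²/2 = -2·(8-(8/3))²/2 = -256/9 kN·m
Load 2 — point force P=-19 kN at a=6 m (b=L-a=2):
  M_2 = -P(a-x)  [x≤a] = -(-19)·(6-(8/3)) = 190/3 kN·m
Superposition: M = Σ M_i = 314/9 kN·m ≈ 34.888889 kN·m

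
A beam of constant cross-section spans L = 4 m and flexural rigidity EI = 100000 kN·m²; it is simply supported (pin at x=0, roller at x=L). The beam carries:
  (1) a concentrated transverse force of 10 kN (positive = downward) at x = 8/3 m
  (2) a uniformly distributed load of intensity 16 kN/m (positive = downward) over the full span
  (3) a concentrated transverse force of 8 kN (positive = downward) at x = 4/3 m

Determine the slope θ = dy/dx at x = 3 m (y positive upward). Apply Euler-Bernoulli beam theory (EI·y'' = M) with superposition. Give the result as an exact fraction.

Load 1 — point force P=10 kN at a=8/3 m (b=L-a=4/3):
  θ_1 = -Pa(2L²-6Lx+3x²+a²)/(6LEI)  [x>a] = -10·(8/3)·(2·4²-6·4·3+3·3²+(8/3)²)/(6·4·100000) = 53/810000 rad
Load 2 — uniform load w=16 kN/m over full span:
  θ_2 = -w(L³-6Lx²+4x³)/(24EI) = -16·(4³-6·4·3²+4·3³)/(24·100000) = 11/37500 rad
Load 3 — point force P=8 kN at a=4/3 m (b=L-a=8/3):
  θ_3 = -Pa(2L²-6Lx+3x²+a²)/(6LEI)  [x>a] = -8·(4/3)·(2·4²-6·4·3+3·3²+(4/3)²)/(6·4·100000) = 101/2025000 rad
Superposition: θ = Σ θ_i = 331/810000 rad ≈ 0.000409 rad

θ(3) = 331/810000 rad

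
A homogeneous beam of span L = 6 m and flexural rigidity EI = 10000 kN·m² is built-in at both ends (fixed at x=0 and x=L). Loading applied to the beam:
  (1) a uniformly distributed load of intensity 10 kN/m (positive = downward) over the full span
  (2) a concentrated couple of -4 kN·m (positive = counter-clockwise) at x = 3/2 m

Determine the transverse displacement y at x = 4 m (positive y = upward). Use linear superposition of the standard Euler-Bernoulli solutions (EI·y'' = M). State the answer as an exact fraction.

Load 1 — uniform load w=10 kN/m over full span:
  y_1 = -wx²(L-x)²/(24EI) = -10·4²·(6-4)²/(24·10000) = -1/375 m
Load 2 — applied couple M₀=-4 kN·m at a=3/2 m (b=L-a=9/2):
  y_2 = (R_Ax³/6 - M_Ax²/2 - M₀(x-a)²/2)/EI  [x>a] with R_A=-3/4, M_A=3/4 = ((-3/4)·4³/6 - (3/4)·4²/2 - (-4)·(4-(3/2))²/2)/10000 = -3/20000 m
Superposition: y = Σ y_i = -169/60000 m ≈ -0.002817 m

y(4) = -169/60000 m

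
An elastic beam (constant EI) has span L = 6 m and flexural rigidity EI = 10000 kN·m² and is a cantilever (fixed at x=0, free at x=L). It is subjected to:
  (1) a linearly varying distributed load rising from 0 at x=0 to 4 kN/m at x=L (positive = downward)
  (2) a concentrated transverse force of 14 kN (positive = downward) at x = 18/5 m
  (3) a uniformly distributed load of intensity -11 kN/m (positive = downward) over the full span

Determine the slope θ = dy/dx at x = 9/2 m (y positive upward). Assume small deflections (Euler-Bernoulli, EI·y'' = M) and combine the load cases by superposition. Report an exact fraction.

Load 1 — triangular load w₀=4 kN/m (0→w₀ over full span):
  θ_1 = (w₀Lx²/4-w₀L²x/3-w₀x⁴/(24L))/EI = (4·6·(9/2)²/4-4·6²·(9/2)/3-4·(9/2)⁴/(24·6))/10000 = -6777/640000 rad
Load 2 — point force P=14 kN at a=18/5 m (b=L-a=12/5):
  θ_2 = -Pa²/(2EI)  [x>a] = -14·(18/5)²/(2·10000) = -567/62500 rad
Load 3 — uniform load w=-11 kN/m over full span:
  θ_3 = -wx(x²-3Lx+3L²)/(6EI) = -(-11)·(9/2)·((9/2)²-3·6·(9/2)+3·6²)/(6·10000) = 6237/160000 rad
Superposition: θ = Σ θ_i = 309123/16000000 rad ≈ 0.019320 rad

θ(9/2) = 309123/16000000 rad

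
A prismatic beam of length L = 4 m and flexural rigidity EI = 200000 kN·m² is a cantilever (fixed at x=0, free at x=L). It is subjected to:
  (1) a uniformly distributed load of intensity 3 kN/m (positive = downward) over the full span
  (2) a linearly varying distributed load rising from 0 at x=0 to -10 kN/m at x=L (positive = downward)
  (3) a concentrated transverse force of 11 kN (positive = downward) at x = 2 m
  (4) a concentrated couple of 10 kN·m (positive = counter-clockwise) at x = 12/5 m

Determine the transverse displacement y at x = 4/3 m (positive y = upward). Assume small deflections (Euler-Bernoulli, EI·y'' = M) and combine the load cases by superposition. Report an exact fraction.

Load 1 — uniform load w=3 kN/m over full span:
  y_1 = -wx²(x²-4Lx+6L²)/(24EI) = -3·(4/3)²·((4/3)²-4·4·(4/3)+6·4²)/(24·200000) = -43/506250 m
Load 2 — triangular load w₀=-10 kN/m (0→w₀ over full span):
  y_2 = (w₀Lx³/12-w₀L²x²/6-w₀x⁵/(120L))/EI = ((-10)·4·(4/3)³/12-(-10)·4²·(4/3)²/6-(-10)·(4/3)⁵/(120·4))/200000 = 451/2278125 m
Load 3 — point force P=11 kN at a=2 m (b=L-a=2):
  y_3 = -Px²(3a-x)/(6EI)  [x≤a] = -11·(4/3)²·(3·2-(4/3))/(6·200000) = -77/1012500 m
Load 4 — applied couple M₀=10 kN·m at a=12/5 m (b=L-a=8/5):
  y_4 = M₀x²/(2EI)  [x≤a] = 10·(4/3)²/(2·200000) = 1/22500 m
Superposition: y = Σ y_i = 371/4556250 m ≈ 0.000081 m

y(4/3) = 371/4556250 m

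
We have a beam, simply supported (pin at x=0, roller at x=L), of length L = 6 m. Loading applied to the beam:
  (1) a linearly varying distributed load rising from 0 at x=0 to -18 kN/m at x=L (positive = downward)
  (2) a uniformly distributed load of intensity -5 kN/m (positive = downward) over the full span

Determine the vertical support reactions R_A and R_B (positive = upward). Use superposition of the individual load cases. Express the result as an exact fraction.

Load 1 — triangular load w₀=-18 kN/m (0→w₀ over full span):
  R_A = w₀L/6 = (-18)·6/6 = -18 kN
  R_B = w₀L/3 = (-18)·6/3 = -36 kN
Load 2 — uniform load w=-5 kN/m over full span:
  R_A = wL/2 = (-5)·6/2 = -15 kN
  R_B = wL/2 = (-5)·6/2 = -15 kN
Superposition: R_A = -33 kN, R_B = -51 kN

R_A = -33 kN, R_B = -51 kN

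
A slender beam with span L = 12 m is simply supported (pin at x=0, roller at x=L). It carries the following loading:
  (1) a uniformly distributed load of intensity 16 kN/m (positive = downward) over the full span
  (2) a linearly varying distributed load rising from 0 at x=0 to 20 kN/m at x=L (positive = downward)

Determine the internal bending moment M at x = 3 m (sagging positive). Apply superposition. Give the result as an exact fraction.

Load 1 — uniform load w=16 kN/m over full span:
  M_1 = wx(L-x)/2 = 16·3·(12-3)/2 = 216 kN·m
Load 2 — triangular load w₀=20 kN/m (0→w₀ over full span):
  M_2 = w₀Lx/6 - w₀x³/(6L) = 20·12·3/6 - 20·3³/(6·12) = 225/2 kN·m
Superposition: M = Σ M_i = 657/2 kN·m ≈ 328.500000 kN·m

M(3) = 657/2 kN·m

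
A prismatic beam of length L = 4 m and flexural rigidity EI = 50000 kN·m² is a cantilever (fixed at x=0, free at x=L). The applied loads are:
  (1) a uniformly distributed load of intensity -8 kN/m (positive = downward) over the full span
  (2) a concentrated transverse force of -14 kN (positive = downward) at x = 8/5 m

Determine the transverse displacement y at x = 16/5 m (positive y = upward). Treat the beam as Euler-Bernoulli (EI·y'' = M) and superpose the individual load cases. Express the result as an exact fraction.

y(16/5) = 27616/5859375 m

Load 1 — uniform load w=-8 kN/m over full span:
  y_1 = -wx²(x²-4Lx+6L²)/(24EI) = -(-8)·(16/5)²·((16/5)²-4·4·(16/5)+6·4²)/(24·50000) = 22016/5859375 m
Load 2 — point force P=-14 kN at a=8/5 m (b=L-a=12/5):
  y_2 = -Pa²(3x-a)/(6EI)  [x>a] = -(-14)·(8/5)²·(3·(16/5)-(8/5))/(6·50000) = 224/234375 m
Superposition: y = Σ y_i = 27616/5859375 m ≈ 0.004713 m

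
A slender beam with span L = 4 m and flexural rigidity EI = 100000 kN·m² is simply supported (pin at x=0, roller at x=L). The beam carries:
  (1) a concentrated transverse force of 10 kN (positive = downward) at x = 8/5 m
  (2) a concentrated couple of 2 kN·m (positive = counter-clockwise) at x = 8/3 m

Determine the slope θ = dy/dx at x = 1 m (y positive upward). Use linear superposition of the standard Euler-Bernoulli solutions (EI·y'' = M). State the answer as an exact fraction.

Load 1 — point force P=10 kN at a=8/5 m (b=L-a=12/5):
  θ_1 = -Pb(L²-b²-3x²)/(6LEI)  [x≤a] = -10·(12/5)·(4²-(12/5)²-3·1²)/(6·4·100000) = -181/2500000 rad
Load 2 — applied couple M₀=2 kN·m at a=8/3 m (b=L-a=4/3):
  θ_2 = (M₀x²/(2L)+C₁)/EI  [x≤a] with C₁=M₀(3b²-L²)/(6L)=-8/9 = (2·1²/(2·4)+(-8/9))/100000 = -23/3600000 rad
Superposition: θ = Σ θ_i = -7091/90000000 rad ≈ -0.000079 rad

θ(1) = -7091/90000000 rad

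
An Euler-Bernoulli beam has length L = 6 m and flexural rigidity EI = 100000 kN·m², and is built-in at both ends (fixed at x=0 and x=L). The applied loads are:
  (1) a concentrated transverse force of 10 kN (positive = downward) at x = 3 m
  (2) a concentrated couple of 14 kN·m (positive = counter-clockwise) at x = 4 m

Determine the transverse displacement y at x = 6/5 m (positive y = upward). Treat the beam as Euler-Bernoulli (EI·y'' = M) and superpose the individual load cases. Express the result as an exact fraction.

Load 1 — point force P=10 kN at a=3 m (b=L-a=3):
  y_1 = -Pb²x²(3aL-(3a+b)x)/(6L³EI)  [x≤a] = -10·3²·(6/5)²·(3·3·6-(3·3+3)·(6/5))/(6·6³·100000) = -99/2500000 m
Load 2 — applied couple M₀=14 kN·m at a=4 m (b=L-a=2):
  y_2 = (R_Ax³/6 - M_Ax²/2)/EI  [x≤a] with R_A=28/9, M_A=14/3 = ((28/9)·(6/5)³/6 - (14/3)·(6/5)²/2)/100000 = -77/3125000 m
Superposition: y = Σ y_i = -803/12500000 m ≈ -0.000064 m

y(6/5) = -803/12500000 m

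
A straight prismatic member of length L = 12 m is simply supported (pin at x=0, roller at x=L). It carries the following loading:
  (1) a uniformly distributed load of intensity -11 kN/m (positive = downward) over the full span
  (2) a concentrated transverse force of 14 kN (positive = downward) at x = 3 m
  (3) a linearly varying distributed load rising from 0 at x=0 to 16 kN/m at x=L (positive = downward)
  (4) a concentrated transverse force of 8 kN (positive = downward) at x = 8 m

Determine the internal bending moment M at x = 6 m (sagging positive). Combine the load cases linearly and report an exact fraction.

M(6) = -17 kN·m

Load 1 — uniform load w=-11 kN/m over full span:
  M_1 = wx(L-x)/2 = (-11)·6·(12-6)/2 = -198 kN·m
Load 2 — point force P=14 kN at a=3 m (b=L-a=9):
  M_2 = Pa(L-x)/L  [x>a] = 14·3·(12-6)/12 = 21 kN·m
Load 3 — triangular load w₀=16 kN/m (0→w₀ over full span):
  M_3 = w₀Lx/6 - w₀x³/(6L) = 16·12·6/6 - 16·6³/(6·12) = 144 kN·m
Load 4 — point force P=8 kN at a=8 m (b=L-a=4):
  M_4 = Pbx/L  [x≤a] = 8·4·6/12 = 16 kN·m
Superposition: M = Σ M_i = -17 kN·m ≈ -17.000000 kN·m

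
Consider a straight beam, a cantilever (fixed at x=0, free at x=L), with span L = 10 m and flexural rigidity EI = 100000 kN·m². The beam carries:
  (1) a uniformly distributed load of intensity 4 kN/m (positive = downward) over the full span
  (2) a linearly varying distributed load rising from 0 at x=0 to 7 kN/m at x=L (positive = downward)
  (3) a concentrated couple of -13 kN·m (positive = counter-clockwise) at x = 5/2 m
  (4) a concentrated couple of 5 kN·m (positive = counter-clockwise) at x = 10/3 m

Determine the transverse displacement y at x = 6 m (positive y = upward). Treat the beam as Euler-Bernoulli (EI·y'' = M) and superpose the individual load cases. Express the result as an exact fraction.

y(6) = -9798323/180000000 m

Load 1 — uniform load w=4 kN/m over full span:
  y_1 = -wx²(x²-4Lx+6L²)/(24EI) = -4·6²·(6²-4·10·6+6·10²)/(24·100000) = -297/12500 m
Load 2 — triangular load w₀=7 kN/m (0→w₀ over full span):
  y_2 = (w₀Lx³/12-w₀L²x²/6-w₀x⁵/(120L))/EI = (7·10·6³/12-7·10²·6²/6-7·6⁵/(120·10))/100000 = -37317/1250000 m
Load 3 — applied couple M₀=-13 kN·m at a=5/2 m (b=L-a=15/2):
  y_3 = M₀a(2x-a)/(2EI)  [x>a] = (-13)·(5/2)·(2·6-(5/2))/(2·100000) = -247/160000 m
Load 4 — applied couple M₀=5 kN·m at a=10/3 m (b=L-a=20/3):
  y_4 = M₀a(2x-a)/(2EI)  [x>a] = 5·(10/3)·(2·6-(10/3))/(2·100000) = 13/18000 m
Superposition: y = Σ y_i = -9798323/180000000 m ≈ -0.054435 m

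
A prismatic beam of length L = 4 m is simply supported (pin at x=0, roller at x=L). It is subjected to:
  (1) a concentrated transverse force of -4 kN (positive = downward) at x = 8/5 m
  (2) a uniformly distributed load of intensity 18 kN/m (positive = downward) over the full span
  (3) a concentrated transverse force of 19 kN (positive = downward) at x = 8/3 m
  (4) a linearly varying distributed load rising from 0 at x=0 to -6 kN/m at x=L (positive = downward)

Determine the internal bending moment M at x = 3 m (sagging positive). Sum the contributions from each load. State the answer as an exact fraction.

Load 1 — point force P=-4 kN at a=8/5 m (b=L-a=12/5):
  M_1 = Pa(L-x)/L  [x>a] = (-4)·(8/5)·(4-3)/4 = -8/5 kN·m
Load 2 — uniform load w=18 kN/m over full span:
  M_2 = wx(L-x)/2 = 18·3·(4-3)/2 = 27 kN·m
Load 3 — point force P=19 kN at a=8/3 m (b=L-a=4/3):
  M_3 = Pa(L-x)/L  [x>a] = 19·(8/3)·(4-3)/4 = 38/3 kN·m
Load 4 — triangular load w₀=-6 kN/m (0→w₀ over full span):
  M_4 = w₀Lx/6 - w₀x³/(6L) = (-6)·4·3/6 - (-6)·3³/(6·4) = -21/4 kN·m
Superposition: M = Σ M_i = 1969/60 kN·m ≈ 32.816667 kN·m

M(3) = 1969/60 kN·m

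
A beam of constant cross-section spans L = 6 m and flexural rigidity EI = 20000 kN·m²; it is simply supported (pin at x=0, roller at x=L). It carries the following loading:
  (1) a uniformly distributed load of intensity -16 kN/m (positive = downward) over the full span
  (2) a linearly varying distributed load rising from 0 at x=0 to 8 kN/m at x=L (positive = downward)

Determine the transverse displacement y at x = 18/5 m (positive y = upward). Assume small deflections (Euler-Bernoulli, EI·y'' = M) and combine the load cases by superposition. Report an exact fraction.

y(18/5) = 93582/9765625 m

Load 1 — uniform load w=-16 kN/m over full span:
  y_1 = -wx(L³-2Lx²+x³)/(24EI) = -(-16)·(18/5)·(6³-2·6·(18/5)²+(18/5)³)/(24·20000) = 5022/390625 m
Load 2 — triangular load w₀=8 kN/m (0→w₀ over full span):
  y_2 = -w₀x(7L⁴-10L²x²+3x⁴)/(360LEI) = -8·(18/5)·(7·6⁴-10·6²·(18/5)²+3·(18/5)⁴)/(360·6·20000) = -31968/9765625 m
Superposition: y = Σ y_i = 93582/9765625 m ≈ 0.009583 m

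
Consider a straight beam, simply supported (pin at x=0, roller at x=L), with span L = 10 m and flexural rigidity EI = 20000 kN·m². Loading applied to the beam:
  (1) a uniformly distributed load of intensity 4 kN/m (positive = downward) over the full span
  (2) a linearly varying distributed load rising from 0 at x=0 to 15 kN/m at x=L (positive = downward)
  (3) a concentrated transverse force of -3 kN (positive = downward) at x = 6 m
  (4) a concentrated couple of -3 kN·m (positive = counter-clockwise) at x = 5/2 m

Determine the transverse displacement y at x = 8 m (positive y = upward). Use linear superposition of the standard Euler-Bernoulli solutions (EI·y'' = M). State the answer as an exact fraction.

Load 1 — uniform load w=4 kN/m over full span:
  y_1 = -wx(L³-2Lx²+x³)/(24EI) = -4·8·(10³-2·10·8²+8³)/(24·20000) = -29/1875 m
Load 2 — triangular load w₀=15 kN/m (0→w₀ over full span):
  y_2 = -w₀x(7L⁴-10L²x²+3x⁴)/(360LEI) = -15·8·(7·10⁴-10·10²·8²+3·8⁴)/(360·10·20000) = -381/12500 m
Load 3 — point force P=-3 kN at a=6 m (b=L-a=4):
  y_3 = -Pa(L-x)(2Lx-a²-x²)/(6LEI)  [x>a] = -(-3)·6·(10-8)·(2·10·8-6²-8²)/(6·10·20000) = 9/5000 m
Load 4 — applied couple M₀=-3 kN·m at a=5/2 m (b=L-a=15/2):
  y_4 = (M₀x³/(6L)-M₀(x-a)²/2+C₁x)/EI  [x>a] with C₁=M₀(3b²-L²)/(6L)=-55/16 = ((-3)·8³/(6·10)-(-3)·(8-(5/2))²/2+(-55/16)·8)/20000 = -309/800000 m
Superposition: y = Σ y_i = -106879/2400000 m ≈ -0.044533 m

y(8) = -106879/2400000 m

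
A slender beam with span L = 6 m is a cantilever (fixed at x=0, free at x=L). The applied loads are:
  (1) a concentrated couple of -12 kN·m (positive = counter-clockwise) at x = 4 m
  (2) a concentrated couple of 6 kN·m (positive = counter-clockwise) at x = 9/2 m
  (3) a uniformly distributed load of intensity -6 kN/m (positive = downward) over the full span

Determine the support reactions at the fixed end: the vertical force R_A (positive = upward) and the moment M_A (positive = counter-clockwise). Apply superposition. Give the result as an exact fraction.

Load 1 — applied couple M₀=-12 kN·m at a=4 m (b=L-a=2):
  R_A = 0 kN
  M_A = -M₀ = -(-12) = 12 kN·m
Load 2 — applied couple M₀=6 kN·m at a=9/2 m (b=L-a=3/2):
  R_A = 0 kN
  M_A = -M₀ = -6 kN·m
Load 3 — uniform load w=-6 kN/m over full span:
  R_A = wL = (-6)·6 = -36 kN
  M_A = wL²/2 = (-6)·6²/2 = -108 kN·m
Superposition: R_A = -36 kN, M_A = -102 kN·m

R_A = -36 kN, M_A = -102 kN·m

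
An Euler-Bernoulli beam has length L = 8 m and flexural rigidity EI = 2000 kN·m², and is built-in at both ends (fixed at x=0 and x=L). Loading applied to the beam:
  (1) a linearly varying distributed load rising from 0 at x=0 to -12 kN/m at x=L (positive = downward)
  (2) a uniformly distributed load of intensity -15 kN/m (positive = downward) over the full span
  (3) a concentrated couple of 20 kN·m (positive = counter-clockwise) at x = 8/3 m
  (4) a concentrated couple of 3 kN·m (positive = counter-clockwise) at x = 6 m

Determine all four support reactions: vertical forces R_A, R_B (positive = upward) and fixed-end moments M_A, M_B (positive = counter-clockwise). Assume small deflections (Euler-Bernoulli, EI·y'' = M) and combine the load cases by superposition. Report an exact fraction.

R_A = -67819/960 kN, M_A = -8373/80 kN·m, R_B = -93461/960 kN, M_B = 29881/240 kN·m

Load 1 — triangular load w₀=-12 kN/m (0→w₀ over full span):
  R_A = 3w₀L/20 = 3·(-12)·8/20 = -72/5 kN
  M_A = w₀L²/30 = (-12)·8²/30 = -128/5 kN·m
  R_B = 7w₀L/20 = 7·(-12)·8/20 = -168/5 kN
  M_B = -w₀L²/20 = -(-12)·8²/20 = 192/5 kN·m
Load 2 — uniform load w=-15 kN/m over full span:
  R_A = wL/2 = (-15)·8/2 = -60 kN
  M_A = wL²/12 = (-15)·8²/12 = -80 kN·m
  R_B = wL/2 = (-15)·8/2 = -60 kN
  M_B = -wL²/12 = -(-15)·8²/12 = 80 kN·m
Load 3 — applied couple M₀=20 kN·m at a=8/3 m (b=L-a=16/3):
  R_A = 6M₀ab/L³ = 6·20·(8/3)·(16/3)/8³ = 10/3 kN
  M_A = M₀b(2a-b)/L² = 20·(16/3)·(2·(8/3)-(16/3))/8² = 0 kN·m
  R_B = -6M₀ab/L³ = -6·20·(8/3)·(16/3)/8³ = -10/3 kN
  M_B = M₀a(2b-a)/L² = 20·(8/3)·(2·(16/3)-(8/3))/8² = 20/3 kN·m
Load 4 — applied couple M₀=3 kN·m at a=6 m (b=L-a=2):
  R_A = 6M₀ab/L³ = 6·3·6·2/8³ = 27/64 kN
  M_A = M₀b(2a-b)/L² = 3·2·(2·6-2)/8² = 15/16 kN·m
  R_B = -6M₀ab/L³ = -6·3·6·2/8³ = -27/64 kN
  M_B = M₀a(2b-a)/L² = 3·6·(2·2-6)/8² = -9/16 kN·m
Superposition: R_A = -67819/960 kN, M_A = -8373/80 kN·m, R_B = -93461/960 kN, M_B = 29881/240 kN·m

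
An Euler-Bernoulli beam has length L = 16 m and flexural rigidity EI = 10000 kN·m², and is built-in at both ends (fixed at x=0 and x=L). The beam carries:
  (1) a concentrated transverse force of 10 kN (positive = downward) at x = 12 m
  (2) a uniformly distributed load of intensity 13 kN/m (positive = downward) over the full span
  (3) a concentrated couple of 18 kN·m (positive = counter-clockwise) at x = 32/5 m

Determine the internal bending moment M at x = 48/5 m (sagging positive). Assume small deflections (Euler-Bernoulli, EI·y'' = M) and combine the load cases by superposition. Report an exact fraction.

M(48/5) = 93689/750 kN·m

Load 1 — point force P=10 kN at a=12 m (b=L-a=4):
  M_1 = Pb²(3a+b)x/L³ - Pab²/L²  [x≤a] = 10·4²·(3·12+4)·(48/5)/16³ - 10·12·4²/16² = 15/2 kN·m
Load 2 — uniform load w=13 kN/m over full span:
  M_2 = wLx/2 - wL²/12 - wx²/2 = 13·16·(48/5)/2 - 13·16²/12 - 13·(48/5)²/2 = 9152/75 kN·m
Load 3 — applied couple M₀=18 kN·m at a=32/5 m (b=L-a=48/5):
  M_3 = R_Ax - M_A - M₀  [x>a] with R_A=81/50, M_A=54/25 = (81/50)·(48/5) - (54/25) - 18 = -576/125 kN·m
Superposition: M = Σ M_i = 93689/750 kN·m ≈ 124.918667 kN·m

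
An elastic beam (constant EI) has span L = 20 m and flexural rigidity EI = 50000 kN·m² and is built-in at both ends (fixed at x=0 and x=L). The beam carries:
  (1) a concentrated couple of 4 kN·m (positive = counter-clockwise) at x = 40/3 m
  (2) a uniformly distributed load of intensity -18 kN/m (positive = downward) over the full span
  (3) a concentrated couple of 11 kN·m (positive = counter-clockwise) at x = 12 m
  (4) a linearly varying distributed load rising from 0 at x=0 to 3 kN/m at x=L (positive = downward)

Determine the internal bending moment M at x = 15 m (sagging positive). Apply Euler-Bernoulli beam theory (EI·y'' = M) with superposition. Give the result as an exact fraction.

Load 1 — applied couple M₀=4 kN·m at a=40/3 m (b=L-a=20/3):
  M_1 = R_Ax - M_A - M₀  [x>a] with R_A=4/15, M_A=4/3 = (4/15)·15 - (4/3) - 4 = -4/3 kN·m
Load 2 — uniform load w=-18 kN/m over full span:
  M_2 = wLx/2 - wL²/12 - wx²/2 = (-18)·20·15/2 - (-18)·20²/12 - (-18)·15²/2 = -75 kN·m
Load 3 — applied couple M₀=11 kN·m at a=12 m (b=L-a=8):
  M_3 = R_Ax - M_A - M₀  [x>a] with R_A=99/125, M_A=88/25 = (99/125)·15 - (88/25) - 11 = -66/25 kN·m
Load 4 — triangular load w₀=3 kN/m (0→w₀ over full span):
  M_4 = 3w₀Lx/20 - w₀L²/30 - w₀x³/(6L) = 3·3·20·15/20 - 3·20²/30 - 3·15³/(6·20) = 85/8 kN·m
Superposition: M = Σ M_i = -41009/600 kN·m ≈ -68.348333 kN·m

M(15) = -41009/600 kN·m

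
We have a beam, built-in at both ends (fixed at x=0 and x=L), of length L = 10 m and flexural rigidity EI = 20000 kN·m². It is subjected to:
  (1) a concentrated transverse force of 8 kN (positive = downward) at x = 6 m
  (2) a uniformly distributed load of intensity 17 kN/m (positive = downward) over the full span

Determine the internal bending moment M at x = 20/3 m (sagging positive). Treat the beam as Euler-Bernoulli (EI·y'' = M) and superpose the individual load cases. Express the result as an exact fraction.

M(20/3) = 11921/225 kN·m

Load 1 — point force P=8 kN at a=6 m (b=L-a=4):
  M_1 = Pa²(a+3b)(L-x)/L³ - Pa²b/L²  [x>a] = 8·6²·(6+3·4)·(10-(20/3))/10³ - 8·6²·4/10² = 144/25 kN·m
Load 2 — uniform load w=17 kN/m over full span:
  M_2 = wLx/2 - wL²/12 - wx²/2 = 17·10·(20/3)/2 - 17·10²/12 - 17·(20/3)²/2 = 425/9 kN·m
Superposition: M = Σ M_i = 11921/225 kN·m ≈ 52.982222 kN·m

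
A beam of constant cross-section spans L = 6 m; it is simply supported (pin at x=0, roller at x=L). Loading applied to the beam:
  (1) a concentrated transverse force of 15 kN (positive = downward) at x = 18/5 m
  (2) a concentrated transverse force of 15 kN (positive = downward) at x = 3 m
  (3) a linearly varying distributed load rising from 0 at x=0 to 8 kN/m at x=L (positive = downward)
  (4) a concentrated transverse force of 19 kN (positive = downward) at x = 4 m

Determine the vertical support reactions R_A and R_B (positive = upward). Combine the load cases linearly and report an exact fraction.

R_A = 167/6 kN, R_B = 271/6 kN

Load 1 — point force P=15 kN at a=18/5 m (b=L-a=12/5):
  R_A = Pb/L = 15·(12/5)/6 = 6 kN
  R_B = Pa/L = 15·(18/5)/6 = 9 kN
Load 2 — point force P=15 kN at a=3 m (b=L-a=3):
  R_A = Pb/L = 15·3/6 = 15/2 kN
  R_B = Pa/L = 15·3/6 = 15/2 kN
Load 3 — triangular load w₀=8 kN/m (0→w₀ over full span):
  R_A = w₀L/6 = 8·6/6 = 8 kN
  R_B = w₀L/3 = 8·6/3 = 16 kN
Load 4 — point force P=19 kN at a=4 m (b=L-a=2):
  R_A = Pb/L = 19·2/6 = 19/3 kN
  R_B = Pa/L = 19·4/6 = 38/3 kN
Superposition: R_A = 167/6 kN, R_B = 271/6 kN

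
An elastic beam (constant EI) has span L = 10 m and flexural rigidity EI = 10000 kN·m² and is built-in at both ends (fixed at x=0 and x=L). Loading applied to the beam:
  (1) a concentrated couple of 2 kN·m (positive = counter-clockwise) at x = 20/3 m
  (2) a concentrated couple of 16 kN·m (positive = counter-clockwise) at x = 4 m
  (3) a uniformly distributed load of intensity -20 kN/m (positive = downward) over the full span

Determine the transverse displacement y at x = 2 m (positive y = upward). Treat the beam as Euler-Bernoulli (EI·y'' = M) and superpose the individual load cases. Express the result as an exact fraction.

y(2) = 59509/2812500 m

Load 1 — applied couple M₀=2 kN·m at a=20/3 m (b=L-a=10/3):
  y_1 = (R_Ax³/6 - M_Ax²/2)/EI  [x≤a] with R_A=4/15, M_A=2/3 = ((4/15)·2³/6 - (2/3)·2²/2)/10000 = -11/112500 m
Load 2 — applied couple M₀=16 kN·m at a=4 m (b=L-a=6):
  y_2 = (R_Ax³/6 - M_Ax²/2)/EI  [x≤a] with R_A=288/125, M_A=48/25 = ((288/125)·2³/6 - (48/25)·2²/2)/10000 = -6/78125 m
Load 3 — uniform load w=-20 kN/m over full span:
  y_3 = -wx²(L-x)²/(24EI) = -(-20)·2²·(10-2)²/(24·10000) = 8/375 m
Superposition: y = Σ y_i = 59509/2812500 m ≈ 0.021159 m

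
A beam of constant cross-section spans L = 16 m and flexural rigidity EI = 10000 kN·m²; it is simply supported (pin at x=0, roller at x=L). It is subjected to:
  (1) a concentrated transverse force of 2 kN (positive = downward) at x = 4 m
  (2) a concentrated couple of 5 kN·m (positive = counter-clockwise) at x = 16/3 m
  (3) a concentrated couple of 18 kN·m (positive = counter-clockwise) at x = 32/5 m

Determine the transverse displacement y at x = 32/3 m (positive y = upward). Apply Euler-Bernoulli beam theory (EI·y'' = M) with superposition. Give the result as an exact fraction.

Load 1 — point force P=2 kN at a=4 m (b=L-a=12):
  y_1 = -Pa(L-x)(2Lx-a²-x²)/(6LEI)  [x>a] = -2·4·(16-(32/3))·(2·16·(32/3)-4²-(32/3)²)/(6·16·10000) = -476/50625 m
Load 2 — applied couple M₀=5 kN·m at a=16/3 m (b=L-a=32/3):
  y_2 = (M₀x³/(6L)-M₀(x-a)²/2+C₁x)/EI  [x>a] with C₁=M₀(3b²-L²)/(6L)=40/9 = (5·(32/3)³/(6·16)-5·((32/3)-(16/3))²/2+(40/9)·(32/3))/10000 = 8/2025 m
Load 3 — applied couple M₀=18 kN·m at a=32/5 m (b=L-a=48/5):
  y_3 = (M₀x³/(6L)-M₀(x-a)²/2+C₁x)/EI  [x>a] with C₁=M₀(3b²-L²)/(6L)=96/25 = (18·(32/3)³/(6·16)-18·((32/3)-(32/5))²/2+(96/25)·(32/3))/10000 = 1472/140625 m
Superposition: y = Σ y_i = 2116/421875 m ≈ 0.005016 m

y(32/3) = 2116/421875 m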